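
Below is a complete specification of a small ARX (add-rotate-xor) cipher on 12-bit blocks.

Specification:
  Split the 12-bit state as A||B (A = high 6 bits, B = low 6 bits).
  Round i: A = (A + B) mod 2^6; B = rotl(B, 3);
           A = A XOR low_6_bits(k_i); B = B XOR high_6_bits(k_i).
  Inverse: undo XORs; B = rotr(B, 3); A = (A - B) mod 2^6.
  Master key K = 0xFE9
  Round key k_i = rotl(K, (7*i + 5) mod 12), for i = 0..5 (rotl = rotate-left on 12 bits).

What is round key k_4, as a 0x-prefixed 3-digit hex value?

K = 0xFE9
k_0 = rotl(K, (7*0+5) mod 12) = rotl(K, 5) = 0xD3F
k_1 = rotl(K, (7*1+5) mod 12) = rotl(K, 0) = 0xFE9
k_2 = rotl(K, (7*2+5) mod 12) = rotl(K, 7) = 0x4FF
k_3 = rotl(K, (7*3+5) mod 12) = rotl(K, 2) = 0xFA7
k_4 = rotl(K, (7*4+5) mod 12) = rotl(K, 9) = 0x3FD

0x3FD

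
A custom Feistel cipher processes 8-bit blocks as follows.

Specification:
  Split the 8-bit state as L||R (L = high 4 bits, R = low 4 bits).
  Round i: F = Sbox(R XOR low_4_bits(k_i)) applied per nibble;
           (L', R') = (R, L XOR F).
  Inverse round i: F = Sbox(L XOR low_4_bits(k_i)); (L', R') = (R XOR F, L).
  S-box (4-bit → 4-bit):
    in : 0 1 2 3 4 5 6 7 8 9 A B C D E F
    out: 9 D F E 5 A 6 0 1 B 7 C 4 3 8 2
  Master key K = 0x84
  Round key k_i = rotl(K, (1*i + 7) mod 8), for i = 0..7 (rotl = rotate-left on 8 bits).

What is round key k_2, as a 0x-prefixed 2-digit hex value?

K = 0x84
k_0 = rotl(K, (1*0+7) mod 8) = rotl(K, 7) = 0x42
k_1 = rotl(K, (1*1+7) mod 8) = rotl(K, 0) = 0x84
k_2 = rotl(K, (1*2+7) mod 8) = rotl(K, 1) = 0x09

0x09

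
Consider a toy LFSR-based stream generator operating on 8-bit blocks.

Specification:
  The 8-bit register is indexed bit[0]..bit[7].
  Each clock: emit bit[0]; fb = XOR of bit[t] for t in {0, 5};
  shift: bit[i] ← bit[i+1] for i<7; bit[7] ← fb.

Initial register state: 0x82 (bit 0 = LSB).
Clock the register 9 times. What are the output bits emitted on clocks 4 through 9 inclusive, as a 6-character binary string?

reg_0 = 0x82
clock 1: out=0, reg = 0x41
clock 2: out=1, reg = 0xA0
clock 3: out=0, reg = 0xD0
clock 4: out=0, reg = 0x68
clock 5: out=0, reg = 0xB4
clock 6: out=0, reg = 0xDA
clock 7: out=0, reg = 0x6D
clock 8: out=1, reg = 0x36
clock 9: out=0, reg = 0x9B

000010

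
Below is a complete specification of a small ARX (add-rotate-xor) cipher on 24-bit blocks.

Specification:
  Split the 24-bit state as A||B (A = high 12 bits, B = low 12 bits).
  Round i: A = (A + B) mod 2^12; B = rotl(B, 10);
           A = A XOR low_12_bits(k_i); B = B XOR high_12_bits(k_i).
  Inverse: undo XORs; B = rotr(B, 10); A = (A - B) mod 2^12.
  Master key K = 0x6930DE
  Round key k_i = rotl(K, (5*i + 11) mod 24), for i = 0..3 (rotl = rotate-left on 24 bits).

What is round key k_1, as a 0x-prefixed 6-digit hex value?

K = 0x6930DE
k_0 = rotl(K, (5*0+11) mod 24) = rotl(K, 11) = 0x86F349
k_1 = rotl(K, (5*1+11) mod 24) = rotl(K, 16) = 0xDE6930

0xDE6930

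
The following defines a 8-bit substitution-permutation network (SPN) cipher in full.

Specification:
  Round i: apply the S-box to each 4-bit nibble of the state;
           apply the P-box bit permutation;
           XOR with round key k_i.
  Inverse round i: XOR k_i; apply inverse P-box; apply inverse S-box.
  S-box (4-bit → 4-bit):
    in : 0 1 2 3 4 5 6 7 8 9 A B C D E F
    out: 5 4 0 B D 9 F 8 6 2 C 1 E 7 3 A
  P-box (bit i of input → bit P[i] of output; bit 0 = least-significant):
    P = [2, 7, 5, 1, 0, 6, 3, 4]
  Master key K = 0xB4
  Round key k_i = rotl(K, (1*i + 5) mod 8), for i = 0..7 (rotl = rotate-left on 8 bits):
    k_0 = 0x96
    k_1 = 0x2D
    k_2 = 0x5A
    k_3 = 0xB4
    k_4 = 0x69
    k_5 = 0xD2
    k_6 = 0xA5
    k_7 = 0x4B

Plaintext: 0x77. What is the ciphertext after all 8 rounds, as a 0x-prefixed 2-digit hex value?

s_0 = plaintext = 0x77
s_1 = Round(s_0, k_0) = 0x84
s_2 = Round(s_1, k_1) = 0x43
s_3 = Round(s_2, k_2) = 0xC5
s_4 = Round(s_3, k_3) = 0xEA
s_5 = Round(s_4, k_4) = 0x0A
s_6 = Round(s_5, k_5) = 0xF9
s_7 = Round(s_6, k_6) = 0x75
s_8 = Round(s_7, k_7) = 0x5D

0x5D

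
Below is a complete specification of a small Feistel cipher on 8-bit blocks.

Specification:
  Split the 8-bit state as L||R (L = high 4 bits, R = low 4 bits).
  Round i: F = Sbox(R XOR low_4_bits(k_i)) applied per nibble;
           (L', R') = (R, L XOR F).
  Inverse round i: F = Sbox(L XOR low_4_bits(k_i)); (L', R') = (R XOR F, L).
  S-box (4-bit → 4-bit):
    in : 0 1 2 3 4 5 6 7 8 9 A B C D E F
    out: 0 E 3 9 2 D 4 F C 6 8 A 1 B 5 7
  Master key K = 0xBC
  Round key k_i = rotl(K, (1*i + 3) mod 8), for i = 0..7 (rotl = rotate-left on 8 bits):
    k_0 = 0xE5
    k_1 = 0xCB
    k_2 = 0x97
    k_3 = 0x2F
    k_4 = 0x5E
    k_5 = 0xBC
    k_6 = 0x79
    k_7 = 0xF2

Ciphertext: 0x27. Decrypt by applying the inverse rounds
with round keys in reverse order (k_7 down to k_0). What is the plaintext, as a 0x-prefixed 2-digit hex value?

0xAC

s_0 = ciphertext = 0x27
s_1 = InvRound(s_0, k_7) = 0x72
s_2 = InvRound(s_1, k_6) = 0x77
s_3 = InvRound(s_2, k_5) = 0xD7
s_4 = InvRound(s_3, k_4) = 0xED
s_5 = InvRound(s_4, k_3) = 0x3E
s_6 = InvRound(s_5, k_2) = 0xC3
s_7 = InvRound(s_6, k_1) = 0xCC
s_8 = InvRound(s_7, k_0) = 0xAC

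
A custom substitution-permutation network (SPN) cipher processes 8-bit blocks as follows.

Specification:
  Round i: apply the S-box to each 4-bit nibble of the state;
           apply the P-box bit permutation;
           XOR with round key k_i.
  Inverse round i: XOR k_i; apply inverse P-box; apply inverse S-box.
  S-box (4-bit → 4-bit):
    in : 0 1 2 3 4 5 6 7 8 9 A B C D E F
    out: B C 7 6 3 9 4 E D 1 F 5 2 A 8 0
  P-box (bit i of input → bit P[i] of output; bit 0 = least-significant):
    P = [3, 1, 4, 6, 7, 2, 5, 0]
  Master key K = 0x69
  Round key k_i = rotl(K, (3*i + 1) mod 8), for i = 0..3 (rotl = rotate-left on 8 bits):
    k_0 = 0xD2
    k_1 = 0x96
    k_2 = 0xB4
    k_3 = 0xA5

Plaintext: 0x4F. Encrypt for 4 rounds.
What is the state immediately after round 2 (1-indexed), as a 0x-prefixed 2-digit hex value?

0x07

s_0 = plaintext = 0x4F
s_1 = Round(s_0, k_0) = 0x56
s_2 = Round(s_1, k_1) = 0x07
s_3 = Round(s_2, k_2) = 0x63
s_4 = Round(s_3, k_3) = 0x97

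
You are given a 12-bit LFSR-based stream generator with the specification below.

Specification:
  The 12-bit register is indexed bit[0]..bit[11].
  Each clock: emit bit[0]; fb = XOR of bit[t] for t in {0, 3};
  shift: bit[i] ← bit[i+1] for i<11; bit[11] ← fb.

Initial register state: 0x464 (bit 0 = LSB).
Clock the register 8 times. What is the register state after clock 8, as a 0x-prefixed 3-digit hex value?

0xE84

reg_0 = 0x464
clock 1: out=0, reg = 0x232
clock 2: out=0, reg = 0x119
clock 3: out=1, reg = 0x08C
clock 4: out=0, reg = 0x846
clock 5: out=0, reg = 0x423
clock 6: out=1, reg = 0xA11
clock 7: out=1, reg = 0xD08
clock 8: out=0, reg = 0xE84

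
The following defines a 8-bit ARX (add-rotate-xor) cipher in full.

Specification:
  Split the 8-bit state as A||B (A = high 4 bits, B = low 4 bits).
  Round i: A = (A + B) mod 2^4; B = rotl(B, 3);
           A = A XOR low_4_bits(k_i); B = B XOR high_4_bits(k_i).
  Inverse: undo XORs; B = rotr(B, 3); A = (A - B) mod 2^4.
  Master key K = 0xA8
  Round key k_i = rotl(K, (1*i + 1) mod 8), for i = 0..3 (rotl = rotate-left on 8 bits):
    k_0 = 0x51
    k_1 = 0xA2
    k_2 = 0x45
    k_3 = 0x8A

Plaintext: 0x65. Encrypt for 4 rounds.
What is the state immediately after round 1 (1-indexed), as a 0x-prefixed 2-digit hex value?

s_0 = plaintext = 0x65
s_1 = Round(s_0, k_0) = 0xAF
s_2 = Round(s_1, k_1) = 0xB5
s_3 = Round(s_2, k_2) = 0x5E
s_4 = Round(s_3, k_3) = 0x9F

0xAF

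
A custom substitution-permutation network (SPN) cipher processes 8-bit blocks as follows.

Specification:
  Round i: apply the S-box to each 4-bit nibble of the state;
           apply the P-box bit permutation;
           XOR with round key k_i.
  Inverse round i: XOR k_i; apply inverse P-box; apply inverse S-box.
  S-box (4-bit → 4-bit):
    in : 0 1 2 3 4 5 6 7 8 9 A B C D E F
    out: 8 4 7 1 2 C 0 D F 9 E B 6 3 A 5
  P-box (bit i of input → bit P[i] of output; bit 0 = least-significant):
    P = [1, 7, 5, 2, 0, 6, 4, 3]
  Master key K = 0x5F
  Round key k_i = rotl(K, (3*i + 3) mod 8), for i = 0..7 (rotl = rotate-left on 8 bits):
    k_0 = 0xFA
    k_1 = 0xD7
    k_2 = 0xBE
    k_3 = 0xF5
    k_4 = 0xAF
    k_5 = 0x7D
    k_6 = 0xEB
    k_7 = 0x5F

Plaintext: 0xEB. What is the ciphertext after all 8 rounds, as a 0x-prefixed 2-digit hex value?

s_0 = plaintext = 0xEB
s_1 = Round(s_0, k_0) = 0x34
s_2 = Round(s_1, k_1) = 0x56
s_3 = Round(s_2, k_2) = 0xA6
s_4 = Round(s_3, k_3) = 0xAD
s_5 = Round(s_4, k_4) = 0x75
s_6 = Round(s_5, k_5) = 0x40
s_7 = Round(s_6, k_6) = 0xAF
s_8 = Round(s_7, k_7) = 0x25

0x25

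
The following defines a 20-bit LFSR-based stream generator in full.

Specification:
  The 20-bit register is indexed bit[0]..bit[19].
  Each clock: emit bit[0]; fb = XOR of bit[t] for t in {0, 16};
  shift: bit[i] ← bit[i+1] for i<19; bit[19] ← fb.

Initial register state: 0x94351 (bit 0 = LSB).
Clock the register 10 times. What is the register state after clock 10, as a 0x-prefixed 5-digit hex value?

reg_0 = 0x94351
clock 1: out=1, reg = 0x4A1A8
clock 2: out=0, reg = 0x250D4
clock 3: out=0, reg = 0x1286A
clock 4: out=0, reg = 0x89435
clock 5: out=1, reg = 0xC4A1A
clock 6: out=0, reg = 0x6250D
clock 7: out=1, reg = 0xB1286
clock 8: out=0, reg = 0xD8943
clock 9: out=1, reg = 0x6C4A1
clock 10: out=1, reg = 0xB6250

0xB6250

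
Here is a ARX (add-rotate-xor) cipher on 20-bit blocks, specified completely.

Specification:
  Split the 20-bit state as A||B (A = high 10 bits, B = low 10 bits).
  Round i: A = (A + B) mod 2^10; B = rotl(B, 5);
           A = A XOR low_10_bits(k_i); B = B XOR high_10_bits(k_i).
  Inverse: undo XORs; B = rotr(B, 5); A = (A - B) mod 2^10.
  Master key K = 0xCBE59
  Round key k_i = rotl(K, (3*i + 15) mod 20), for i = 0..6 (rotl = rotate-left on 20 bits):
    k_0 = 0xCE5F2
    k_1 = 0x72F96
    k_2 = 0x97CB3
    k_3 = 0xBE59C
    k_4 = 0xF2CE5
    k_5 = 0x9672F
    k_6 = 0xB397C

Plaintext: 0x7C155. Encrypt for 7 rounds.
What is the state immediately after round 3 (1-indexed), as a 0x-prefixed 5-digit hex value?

0xCC2A2

s_0 = plaintext = 0x7C155
s_1 = Round(s_0, k_0) = 0xADD93
s_2 = Round(s_1, k_1) = 0xF73A7
s_3 = Round(s_2, k_2) = 0xCC2A2
s_4 = Round(s_3, k_3) = 0x13AAC
s_5 = Round(s_4, k_4) = 0x87E5E
s_6 = Round(s_5, k_5) = 0xD498B
s_7 = Round(s_6, k_6) = 0x687A2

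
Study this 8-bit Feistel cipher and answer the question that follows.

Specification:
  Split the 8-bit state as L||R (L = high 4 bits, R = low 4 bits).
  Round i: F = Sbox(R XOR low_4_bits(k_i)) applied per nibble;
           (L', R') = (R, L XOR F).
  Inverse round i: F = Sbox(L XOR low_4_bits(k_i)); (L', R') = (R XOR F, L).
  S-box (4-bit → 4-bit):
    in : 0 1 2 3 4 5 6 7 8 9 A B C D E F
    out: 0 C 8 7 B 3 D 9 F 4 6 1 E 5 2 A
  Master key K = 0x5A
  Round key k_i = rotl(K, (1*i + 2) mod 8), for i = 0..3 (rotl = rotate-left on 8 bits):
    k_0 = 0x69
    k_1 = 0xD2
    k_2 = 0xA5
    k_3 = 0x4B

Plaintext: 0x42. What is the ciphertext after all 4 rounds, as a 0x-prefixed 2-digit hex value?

s_0 = plaintext = 0x42
s_1 = Round(s_0, k_0) = 0x25
s_2 = Round(s_1, k_1) = 0x5B
s_3 = Round(s_2, k_2) = 0xB7
s_4 = Round(s_3, k_3) = 0x75

0x75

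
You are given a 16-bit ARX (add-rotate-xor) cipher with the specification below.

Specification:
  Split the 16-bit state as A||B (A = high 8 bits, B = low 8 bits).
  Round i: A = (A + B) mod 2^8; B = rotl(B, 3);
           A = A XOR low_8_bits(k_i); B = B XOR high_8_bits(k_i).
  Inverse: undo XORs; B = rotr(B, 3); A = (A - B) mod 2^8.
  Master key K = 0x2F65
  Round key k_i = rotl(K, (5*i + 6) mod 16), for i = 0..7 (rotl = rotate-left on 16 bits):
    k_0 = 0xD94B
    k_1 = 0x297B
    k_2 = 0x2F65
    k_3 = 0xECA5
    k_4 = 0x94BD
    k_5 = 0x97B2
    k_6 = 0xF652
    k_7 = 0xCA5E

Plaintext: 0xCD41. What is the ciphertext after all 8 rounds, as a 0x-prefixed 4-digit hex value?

s_0 = plaintext = 0xCD41
s_1 = Round(s_0, k_0) = 0x45D3
s_2 = Round(s_1, k_1) = 0x63B7
s_3 = Round(s_2, k_2) = 0x7F92
s_4 = Round(s_3, k_3) = 0xB478
s_5 = Round(s_4, k_4) = 0x9157
s_6 = Round(s_5, k_5) = 0x5A2D
s_7 = Round(s_6, k_6) = 0xD59F
s_8 = Round(s_7, k_7) = 0x2A36

0x2A36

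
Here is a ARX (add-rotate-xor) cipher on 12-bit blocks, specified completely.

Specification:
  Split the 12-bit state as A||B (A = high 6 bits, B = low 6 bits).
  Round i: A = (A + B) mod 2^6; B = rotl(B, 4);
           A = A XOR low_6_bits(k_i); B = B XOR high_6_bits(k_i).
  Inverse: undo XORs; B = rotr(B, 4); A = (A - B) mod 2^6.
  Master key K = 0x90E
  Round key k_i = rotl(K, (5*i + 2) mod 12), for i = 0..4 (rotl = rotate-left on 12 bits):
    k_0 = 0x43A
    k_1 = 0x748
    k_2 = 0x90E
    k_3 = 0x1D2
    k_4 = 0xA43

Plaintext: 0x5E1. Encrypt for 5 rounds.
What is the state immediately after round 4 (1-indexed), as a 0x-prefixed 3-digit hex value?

s_0 = plaintext = 0x5E1
s_1 = Round(s_0, k_0) = 0x088
s_2 = Round(s_1, k_1) = 0x09F
s_3 = Round(s_2, k_2) = 0xBD3
s_4 = Round(s_3, k_3) = 0x433
s_5 = Round(s_4, k_4) = 0x015

0x433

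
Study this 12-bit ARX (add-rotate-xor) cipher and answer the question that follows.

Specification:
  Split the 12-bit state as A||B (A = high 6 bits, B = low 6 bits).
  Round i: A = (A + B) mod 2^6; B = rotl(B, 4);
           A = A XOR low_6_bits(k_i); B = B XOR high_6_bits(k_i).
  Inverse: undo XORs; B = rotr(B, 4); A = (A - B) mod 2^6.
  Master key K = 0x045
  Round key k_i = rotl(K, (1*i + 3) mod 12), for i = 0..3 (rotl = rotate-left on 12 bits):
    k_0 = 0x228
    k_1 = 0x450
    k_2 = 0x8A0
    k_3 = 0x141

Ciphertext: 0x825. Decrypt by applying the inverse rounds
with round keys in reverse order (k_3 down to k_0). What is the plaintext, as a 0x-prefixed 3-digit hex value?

0xD14

s_0 = ciphertext = 0x825
s_1 = InvRound(s_0, k_3) = 0x7C2
s_2 = InvRound(s_1, k_2) = 0xF42
s_3 = InvRound(s_2, k_1) = 0x80D
s_4 = InvRound(s_3, k_0) = 0xD14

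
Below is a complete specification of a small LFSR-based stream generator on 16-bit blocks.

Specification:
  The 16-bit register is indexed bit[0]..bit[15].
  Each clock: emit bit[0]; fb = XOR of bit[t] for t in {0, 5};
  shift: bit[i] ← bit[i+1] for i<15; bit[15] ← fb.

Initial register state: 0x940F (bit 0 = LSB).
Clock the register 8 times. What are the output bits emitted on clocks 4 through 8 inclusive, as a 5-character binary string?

reg_0 = 0x940F
clock 1: out=1, reg = 0xCA07
clock 2: out=1, reg = 0xE503
clock 3: out=1, reg = 0xF281
clock 4: out=1, reg = 0xF940
clock 5: out=0, reg = 0x7CA0
clock 6: out=0, reg = 0xBE50
clock 7: out=0, reg = 0x5F28
clock 8: out=0, reg = 0xAF94

10000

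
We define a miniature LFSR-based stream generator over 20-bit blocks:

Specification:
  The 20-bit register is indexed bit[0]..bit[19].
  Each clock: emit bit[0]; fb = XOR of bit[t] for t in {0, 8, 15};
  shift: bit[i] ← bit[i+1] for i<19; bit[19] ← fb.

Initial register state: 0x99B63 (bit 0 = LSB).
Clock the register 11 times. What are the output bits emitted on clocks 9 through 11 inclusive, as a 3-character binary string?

reg_0 = 0x99B63
clock 1: out=1, reg = 0xCCDB1
clock 2: out=1, reg = 0xE66D8
clock 3: out=0, reg = 0x7336C
clock 4: out=0, reg = 0xB99B6
clock 5: out=0, reg = 0x5CCDB
clock 6: out=1, reg = 0x2E66D
clock 7: out=1, reg = 0x17336
clock 8: out=0, reg = 0x8B99B
clock 9: out=1, reg = 0xC5CCD
clock 10: out=1, reg = 0xE2E66
clock 11: out=0, reg = 0x71733

110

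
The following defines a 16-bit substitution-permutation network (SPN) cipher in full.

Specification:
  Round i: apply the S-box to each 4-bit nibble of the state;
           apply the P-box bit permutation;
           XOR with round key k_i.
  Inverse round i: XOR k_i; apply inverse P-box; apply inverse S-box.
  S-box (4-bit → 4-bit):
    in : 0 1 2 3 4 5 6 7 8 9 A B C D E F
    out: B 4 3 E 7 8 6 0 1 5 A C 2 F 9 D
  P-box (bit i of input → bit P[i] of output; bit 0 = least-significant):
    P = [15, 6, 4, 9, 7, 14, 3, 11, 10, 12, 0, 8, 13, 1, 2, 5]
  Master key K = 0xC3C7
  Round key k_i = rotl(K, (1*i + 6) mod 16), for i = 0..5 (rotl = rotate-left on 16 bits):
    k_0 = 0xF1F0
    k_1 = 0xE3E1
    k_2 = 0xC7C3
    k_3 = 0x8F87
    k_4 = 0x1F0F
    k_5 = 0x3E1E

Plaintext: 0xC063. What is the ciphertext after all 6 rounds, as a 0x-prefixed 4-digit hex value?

0x6922

s_0 = plaintext = 0xC063
s_1 = Round(s_0, k_0) = 0xA6AA
s_2 = Round(s_1, k_1) = 0xB982
s_3 = Round(s_2, k_2) = 0x4326
s_4 = Round(s_3, k_3) = 0xFE50
s_5 = Round(s_4, k_4) = 0xB06B
s_6 = Round(s_5, k_5) = 0x6922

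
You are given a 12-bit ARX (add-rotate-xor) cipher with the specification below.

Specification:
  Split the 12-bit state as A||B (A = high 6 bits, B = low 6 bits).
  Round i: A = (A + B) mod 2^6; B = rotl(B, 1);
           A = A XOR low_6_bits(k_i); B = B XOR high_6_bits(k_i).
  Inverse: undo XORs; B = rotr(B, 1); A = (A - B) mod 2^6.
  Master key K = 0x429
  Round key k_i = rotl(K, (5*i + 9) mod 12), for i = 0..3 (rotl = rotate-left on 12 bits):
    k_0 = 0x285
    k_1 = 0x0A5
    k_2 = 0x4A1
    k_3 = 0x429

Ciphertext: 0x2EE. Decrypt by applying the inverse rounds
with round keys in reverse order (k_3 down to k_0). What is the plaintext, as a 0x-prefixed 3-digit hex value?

0xD8C

s_0 = ciphertext = 0x2EE
s_1 = InvRound(s_0, k_3) = 0x0DF
s_2 = InvRound(s_1, k_2) = 0xF26
s_3 = InvRound(s_2, k_1) = 0x1D2
s_4 = InvRound(s_3, k_0) = 0xD8C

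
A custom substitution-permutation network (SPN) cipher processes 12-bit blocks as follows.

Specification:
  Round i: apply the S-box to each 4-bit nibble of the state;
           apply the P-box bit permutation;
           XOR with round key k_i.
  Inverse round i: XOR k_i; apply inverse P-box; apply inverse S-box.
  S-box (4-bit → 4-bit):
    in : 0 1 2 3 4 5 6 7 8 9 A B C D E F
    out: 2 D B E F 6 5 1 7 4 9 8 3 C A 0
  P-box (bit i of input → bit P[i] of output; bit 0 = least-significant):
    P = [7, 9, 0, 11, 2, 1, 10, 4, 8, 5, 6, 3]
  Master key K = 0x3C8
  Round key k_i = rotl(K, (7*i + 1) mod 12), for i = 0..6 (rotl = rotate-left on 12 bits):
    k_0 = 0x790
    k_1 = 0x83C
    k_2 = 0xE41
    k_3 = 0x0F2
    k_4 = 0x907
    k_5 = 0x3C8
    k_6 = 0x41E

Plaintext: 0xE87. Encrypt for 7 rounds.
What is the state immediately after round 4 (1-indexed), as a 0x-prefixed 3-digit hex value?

s_0 = plaintext = 0xE87
s_1 = Round(s_0, k_0) = 0x33E
s_2 = Round(s_1, k_1) = 0x646
s_3 = Round(s_2, k_2) = 0xB96
s_4 = Round(s_3, k_3) = 0x47B
s_5 = Round(s_4, k_4) = 0x06B
s_6 = Round(s_5, k_5) = 0xFEC
s_7 = Round(s_6, k_6) = 0x68C

0x47B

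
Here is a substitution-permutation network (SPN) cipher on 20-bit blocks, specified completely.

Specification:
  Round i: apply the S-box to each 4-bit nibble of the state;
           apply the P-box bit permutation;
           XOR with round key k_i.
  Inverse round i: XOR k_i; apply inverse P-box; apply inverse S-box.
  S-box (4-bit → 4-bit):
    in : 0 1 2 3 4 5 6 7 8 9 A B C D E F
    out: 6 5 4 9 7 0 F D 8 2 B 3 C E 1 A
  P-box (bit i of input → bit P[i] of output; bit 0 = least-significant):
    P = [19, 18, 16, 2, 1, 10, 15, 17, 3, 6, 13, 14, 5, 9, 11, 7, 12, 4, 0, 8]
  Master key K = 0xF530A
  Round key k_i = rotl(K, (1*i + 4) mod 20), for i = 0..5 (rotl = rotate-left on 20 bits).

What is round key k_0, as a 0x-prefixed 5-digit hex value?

K = 0xF530A
k_0 = rotl(K, (1*0+4) mod 20) = rotl(K, 4) = 0x530AF

0x530AF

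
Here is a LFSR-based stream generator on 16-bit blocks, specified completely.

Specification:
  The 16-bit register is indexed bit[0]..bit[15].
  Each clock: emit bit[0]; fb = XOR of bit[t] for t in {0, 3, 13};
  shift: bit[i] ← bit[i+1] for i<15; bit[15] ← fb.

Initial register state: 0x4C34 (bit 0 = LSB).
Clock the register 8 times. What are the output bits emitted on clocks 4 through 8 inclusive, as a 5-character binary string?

01100

reg_0 = 0x4C34
clock 1: out=0, reg = 0x261A
clock 2: out=0, reg = 0x130D
clock 3: out=1, reg = 0x0986
clock 4: out=0, reg = 0x04C3
clock 5: out=1, reg = 0x8261
clock 6: out=1, reg = 0xC130
clock 7: out=0, reg = 0x6098
clock 8: out=0, reg = 0x304C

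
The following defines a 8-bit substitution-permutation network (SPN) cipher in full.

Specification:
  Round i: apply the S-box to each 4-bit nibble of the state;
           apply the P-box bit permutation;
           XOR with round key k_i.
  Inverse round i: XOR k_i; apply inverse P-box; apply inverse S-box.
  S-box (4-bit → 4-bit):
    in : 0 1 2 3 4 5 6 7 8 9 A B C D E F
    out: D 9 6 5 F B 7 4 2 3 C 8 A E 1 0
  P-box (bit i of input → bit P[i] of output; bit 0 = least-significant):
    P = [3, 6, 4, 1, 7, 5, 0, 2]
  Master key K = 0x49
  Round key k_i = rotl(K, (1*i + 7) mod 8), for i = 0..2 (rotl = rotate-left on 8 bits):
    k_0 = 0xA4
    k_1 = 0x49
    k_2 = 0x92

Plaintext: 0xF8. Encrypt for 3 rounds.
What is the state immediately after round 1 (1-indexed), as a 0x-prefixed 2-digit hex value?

s_0 = plaintext = 0xF8
s_1 = Round(s_0, k_0) = 0xE4
s_2 = Round(s_1, k_1) = 0x93
s_3 = Round(s_2, k_2) = 0x2A

0xE4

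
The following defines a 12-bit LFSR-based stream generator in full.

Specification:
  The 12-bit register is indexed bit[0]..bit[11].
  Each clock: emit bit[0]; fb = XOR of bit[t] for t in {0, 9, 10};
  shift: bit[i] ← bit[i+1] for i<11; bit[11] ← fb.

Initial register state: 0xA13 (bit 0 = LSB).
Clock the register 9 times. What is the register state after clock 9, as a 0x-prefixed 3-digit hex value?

0xD25

reg_0 = 0xA13
clock 1: out=1, reg = 0x509
clock 2: out=1, reg = 0x284
clock 3: out=0, reg = 0x942
clock 4: out=0, reg = 0x4A1
clock 5: out=1, reg = 0x250
clock 6: out=0, reg = 0x928
clock 7: out=0, reg = 0x494
clock 8: out=0, reg = 0xA4A
clock 9: out=0, reg = 0xD25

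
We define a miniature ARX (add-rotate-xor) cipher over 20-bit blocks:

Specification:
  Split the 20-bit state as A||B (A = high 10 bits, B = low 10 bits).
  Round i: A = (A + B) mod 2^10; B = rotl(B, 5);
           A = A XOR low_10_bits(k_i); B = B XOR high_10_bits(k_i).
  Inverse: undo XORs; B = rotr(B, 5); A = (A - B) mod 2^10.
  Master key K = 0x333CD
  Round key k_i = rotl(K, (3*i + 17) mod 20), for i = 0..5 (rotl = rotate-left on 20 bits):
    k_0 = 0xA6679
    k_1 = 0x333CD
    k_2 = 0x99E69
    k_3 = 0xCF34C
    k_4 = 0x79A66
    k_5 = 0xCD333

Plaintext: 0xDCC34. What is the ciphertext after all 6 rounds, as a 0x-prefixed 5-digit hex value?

s_0 = plaintext = 0xDCC34
s_1 = Round(s_0, k_0) = 0x77818
s_2 = Round(s_1, k_1) = 0x8EFCC
s_3 = Round(s_2, k_2) = 0x1BBF9
s_4 = Round(s_3, k_3) = 0xCAC03
s_5 = Round(s_4, k_4) = 0x52186
s_6 = Round(s_5, k_5) = 0x7F7F8

0x7F7F8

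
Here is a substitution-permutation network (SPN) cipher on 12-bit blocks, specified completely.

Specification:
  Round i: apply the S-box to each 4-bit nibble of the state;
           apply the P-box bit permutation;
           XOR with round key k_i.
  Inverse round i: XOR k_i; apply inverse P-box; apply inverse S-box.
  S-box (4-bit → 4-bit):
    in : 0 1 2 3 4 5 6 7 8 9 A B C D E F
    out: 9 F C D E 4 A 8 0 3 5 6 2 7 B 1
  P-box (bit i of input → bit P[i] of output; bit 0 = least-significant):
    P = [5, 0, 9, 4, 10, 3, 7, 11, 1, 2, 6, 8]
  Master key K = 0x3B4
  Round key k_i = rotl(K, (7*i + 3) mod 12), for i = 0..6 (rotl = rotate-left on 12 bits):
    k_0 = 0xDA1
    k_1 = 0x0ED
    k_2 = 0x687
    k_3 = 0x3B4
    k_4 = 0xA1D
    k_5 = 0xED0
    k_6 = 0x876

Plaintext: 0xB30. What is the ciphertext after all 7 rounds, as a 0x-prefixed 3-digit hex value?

s_0 = plaintext = 0xB30
s_1 = Round(s_0, k_0) = 0x155
s_2 = Round(s_1, k_1) = 0x32B
s_3 = Round(s_2, k_2) = 0xD44
s_4 = Round(s_3, k_3) = 0x96B
s_5 = Round(s_4, k_4) = 0x012
s_6 = Round(s_5, k_5) = 0x14A
s_7 = Round(s_6, k_6) = 0x398

0x398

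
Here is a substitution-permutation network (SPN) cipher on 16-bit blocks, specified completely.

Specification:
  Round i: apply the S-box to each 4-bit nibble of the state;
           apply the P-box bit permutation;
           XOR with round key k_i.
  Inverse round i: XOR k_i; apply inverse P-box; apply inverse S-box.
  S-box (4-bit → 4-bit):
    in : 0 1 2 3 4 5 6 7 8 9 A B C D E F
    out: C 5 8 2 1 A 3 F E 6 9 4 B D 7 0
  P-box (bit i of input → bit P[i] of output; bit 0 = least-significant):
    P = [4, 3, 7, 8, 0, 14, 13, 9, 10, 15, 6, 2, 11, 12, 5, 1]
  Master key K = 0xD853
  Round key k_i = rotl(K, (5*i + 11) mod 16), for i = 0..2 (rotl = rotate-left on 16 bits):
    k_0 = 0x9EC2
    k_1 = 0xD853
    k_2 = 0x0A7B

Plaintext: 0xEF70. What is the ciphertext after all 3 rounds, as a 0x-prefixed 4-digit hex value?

s_0 = plaintext = 0xEF70
s_1 = Round(s_0, k_0) = 0xE563
s_2 = Round(s_1, k_1) = 0x007E
s_3 = Round(s_2, k_2) = 0x6884

0x6884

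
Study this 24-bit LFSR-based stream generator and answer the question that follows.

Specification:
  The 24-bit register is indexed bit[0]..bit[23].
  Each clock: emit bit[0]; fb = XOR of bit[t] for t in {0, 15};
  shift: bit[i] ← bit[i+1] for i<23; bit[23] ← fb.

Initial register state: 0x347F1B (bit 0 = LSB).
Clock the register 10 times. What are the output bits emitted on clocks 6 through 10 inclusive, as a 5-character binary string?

00011

reg_0 = 0x347F1B
clock 1: out=1, reg = 0x9A3F8D
clock 2: out=1, reg = 0xCD1FC6
clock 3: out=0, reg = 0x668FE3
clock 4: out=1, reg = 0x3347F1
clock 5: out=1, reg = 0x99A3F8
clock 6: out=0, reg = 0xCCD1FC
clock 7: out=0, reg = 0xE668FE
clock 8: out=0, reg = 0x73347F
clock 9: out=1, reg = 0xB99A3F
clock 10: out=1, reg = 0x5CCD1F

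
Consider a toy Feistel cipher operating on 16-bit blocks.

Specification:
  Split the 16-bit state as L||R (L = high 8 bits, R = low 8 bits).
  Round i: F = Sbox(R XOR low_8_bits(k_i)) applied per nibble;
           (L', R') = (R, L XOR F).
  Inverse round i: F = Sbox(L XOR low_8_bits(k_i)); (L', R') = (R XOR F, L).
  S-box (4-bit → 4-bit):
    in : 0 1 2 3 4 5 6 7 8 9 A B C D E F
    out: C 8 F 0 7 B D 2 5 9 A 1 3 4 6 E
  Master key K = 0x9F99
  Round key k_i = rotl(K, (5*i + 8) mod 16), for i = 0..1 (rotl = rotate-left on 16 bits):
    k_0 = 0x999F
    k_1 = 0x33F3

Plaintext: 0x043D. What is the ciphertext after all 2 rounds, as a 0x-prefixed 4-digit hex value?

s_0 = plaintext = 0x043D
s_1 = Round(s_0, k_0) = 0x3DAB
s_2 = Round(s_1, k_1) = 0xAB88

0xAB88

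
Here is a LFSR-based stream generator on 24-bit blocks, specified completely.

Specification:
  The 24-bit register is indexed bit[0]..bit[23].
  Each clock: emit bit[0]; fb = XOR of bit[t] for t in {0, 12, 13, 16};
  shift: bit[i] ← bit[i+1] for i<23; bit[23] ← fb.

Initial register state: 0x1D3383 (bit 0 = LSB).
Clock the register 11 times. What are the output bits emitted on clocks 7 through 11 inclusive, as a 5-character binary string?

reg_0 = 0x1D3383
clock 1: out=1, reg = 0x0E99C1
clock 2: out=1, reg = 0x074CE0
clock 3: out=0, reg = 0x83A670
clock 4: out=0, reg = 0x41D338
clock 5: out=0, reg = 0x20E99C
clock 6: out=0, reg = 0x9074CE
clock 7: out=0, reg = 0x483A67
clock 8: out=1, reg = 0xA41D33
clock 9: out=1, reg = 0x520E99
clock 10: out=1, reg = 0xA9074C
clock 11: out=0, reg = 0xD483A6

01110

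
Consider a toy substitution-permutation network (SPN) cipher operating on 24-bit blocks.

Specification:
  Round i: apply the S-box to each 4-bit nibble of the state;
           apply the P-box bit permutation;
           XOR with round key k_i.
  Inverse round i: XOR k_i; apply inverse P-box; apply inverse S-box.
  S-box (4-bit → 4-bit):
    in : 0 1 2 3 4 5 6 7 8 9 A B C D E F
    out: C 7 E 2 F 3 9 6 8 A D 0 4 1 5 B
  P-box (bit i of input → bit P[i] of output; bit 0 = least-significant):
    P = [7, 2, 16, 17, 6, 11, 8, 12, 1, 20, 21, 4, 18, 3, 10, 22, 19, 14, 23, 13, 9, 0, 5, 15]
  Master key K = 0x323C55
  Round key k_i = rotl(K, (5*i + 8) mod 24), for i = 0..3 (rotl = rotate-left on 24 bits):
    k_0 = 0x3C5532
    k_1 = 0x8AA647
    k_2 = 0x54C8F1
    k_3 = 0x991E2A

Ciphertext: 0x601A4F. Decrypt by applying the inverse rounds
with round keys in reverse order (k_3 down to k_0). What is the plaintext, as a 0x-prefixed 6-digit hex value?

s_0 = ciphertext = 0x601A4F
s_1 = InvRound(s_0, k_3) = 0x7E07D7
s_2 = InvRound(s_1, k_2) = 0xA5CE79
s_3 = InvRound(s_2, k_1) = 0xCF5A32
s_4 = InvRound(s_3, k_0) = 0xDC0770

0xDC0770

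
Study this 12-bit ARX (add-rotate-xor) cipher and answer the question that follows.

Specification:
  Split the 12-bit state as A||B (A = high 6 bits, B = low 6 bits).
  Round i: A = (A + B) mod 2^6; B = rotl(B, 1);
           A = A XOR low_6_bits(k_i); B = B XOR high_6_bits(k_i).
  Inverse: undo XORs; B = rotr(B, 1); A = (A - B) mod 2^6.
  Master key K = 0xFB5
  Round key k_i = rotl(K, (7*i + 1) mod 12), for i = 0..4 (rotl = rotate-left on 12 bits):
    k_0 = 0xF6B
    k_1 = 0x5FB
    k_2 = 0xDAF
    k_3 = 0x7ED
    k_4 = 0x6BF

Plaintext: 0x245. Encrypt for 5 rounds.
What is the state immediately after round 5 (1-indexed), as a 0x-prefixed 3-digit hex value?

0x538

s_0 = plaintext = 0x245
s_1 = Round(s_0, k_0) = 0x977
s_2 = Round(s_1, k_1) = 0x9F8
s_3 = Round(s_2, k_2) = 0xC07
s_4 = Round(s_3, k_3) = 0x691
s_5 = Round(s_4, k_4) = 0x538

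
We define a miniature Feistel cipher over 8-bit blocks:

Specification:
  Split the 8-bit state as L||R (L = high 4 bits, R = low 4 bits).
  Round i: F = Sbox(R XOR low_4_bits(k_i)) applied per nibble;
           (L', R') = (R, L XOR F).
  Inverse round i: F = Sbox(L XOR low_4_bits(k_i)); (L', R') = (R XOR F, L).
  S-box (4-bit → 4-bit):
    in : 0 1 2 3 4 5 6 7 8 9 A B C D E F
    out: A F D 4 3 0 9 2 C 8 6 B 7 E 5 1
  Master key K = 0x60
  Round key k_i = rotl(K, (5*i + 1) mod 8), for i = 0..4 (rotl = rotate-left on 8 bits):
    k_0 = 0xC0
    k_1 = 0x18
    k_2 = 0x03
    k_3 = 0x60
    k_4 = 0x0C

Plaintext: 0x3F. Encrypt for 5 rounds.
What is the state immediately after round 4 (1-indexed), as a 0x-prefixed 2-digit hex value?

0x4A

s_0 = plaintext = 0x3F
s_1 = Round(s_0, k_0) = 0xF2
s_2 = Round(s_1, k_1) = 0x29
s_3 = Round(s_2, k_2) = 0x94
s_4 = Round(s_3, k_3) = 0x4A
s_5 = Round(s_4, k_4) = 0xAD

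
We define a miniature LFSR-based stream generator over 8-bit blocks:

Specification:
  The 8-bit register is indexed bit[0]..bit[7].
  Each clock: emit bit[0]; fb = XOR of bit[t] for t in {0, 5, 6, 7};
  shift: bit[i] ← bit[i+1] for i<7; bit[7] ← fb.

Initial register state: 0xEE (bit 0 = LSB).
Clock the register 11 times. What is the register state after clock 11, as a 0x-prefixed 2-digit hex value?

reg_0 = 0xEE
clock 1: out=0, reg = 0xF7
clock 2: out=1, reg = 0x7B
clock 3: out=1, reg = 0xBD
clock 4: out=1, reg = 0xDE
clock 5: out=0, reg = 0x6F
clock 6: out=1, reg = 0xB7
clock 7: out=1, reg = 0xDB
clock 8: out=1, reg = 0xED
clock 9: out=1, reg = 0x76
clock 10: out=0, reg = 0x3B
clock 11: out=1, reg = 0x1D

0x1D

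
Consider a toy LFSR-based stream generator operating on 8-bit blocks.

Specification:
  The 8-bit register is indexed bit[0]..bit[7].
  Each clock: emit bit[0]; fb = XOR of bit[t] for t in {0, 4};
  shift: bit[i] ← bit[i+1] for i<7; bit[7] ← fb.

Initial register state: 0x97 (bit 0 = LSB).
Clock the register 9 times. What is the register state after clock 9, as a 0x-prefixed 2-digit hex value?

reg_0 = 0x97
clock 1: out=1, reg = 0x4B
clock 2: out=1, reg = 0xA5
clock 3: out=1, reg = 0xD2
clock 4: out=0, reg = 0xE9
clock 5: out=1, reg = 0xF4
clock 6: out=0, reg = 0xFA
clock 7: out=0, reg = 0xFD
clock 8: out=1, reg = 0x7E
clock 9: out=0, reg = 0xBF

0xBF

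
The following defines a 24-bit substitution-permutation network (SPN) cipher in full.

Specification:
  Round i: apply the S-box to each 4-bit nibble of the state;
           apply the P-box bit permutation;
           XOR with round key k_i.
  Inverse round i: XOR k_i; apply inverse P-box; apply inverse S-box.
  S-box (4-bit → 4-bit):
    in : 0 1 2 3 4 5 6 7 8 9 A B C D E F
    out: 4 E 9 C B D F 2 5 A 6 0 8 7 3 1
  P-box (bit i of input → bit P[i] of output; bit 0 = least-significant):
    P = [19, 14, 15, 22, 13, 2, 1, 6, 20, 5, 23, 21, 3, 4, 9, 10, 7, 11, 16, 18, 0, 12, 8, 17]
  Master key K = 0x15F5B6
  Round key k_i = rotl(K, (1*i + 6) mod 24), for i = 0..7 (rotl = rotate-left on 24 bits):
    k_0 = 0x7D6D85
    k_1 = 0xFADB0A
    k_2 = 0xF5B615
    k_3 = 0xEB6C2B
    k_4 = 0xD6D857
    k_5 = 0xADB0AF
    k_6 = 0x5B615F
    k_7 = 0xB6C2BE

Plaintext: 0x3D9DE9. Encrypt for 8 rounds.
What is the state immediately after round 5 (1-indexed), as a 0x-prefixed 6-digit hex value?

s_0 = plaintext = 0x3D9DE9
s_1 = Round(s_0, k_0) = 0xAE0031
s_2 = Round(s_1, k_1) = 0x3A00C8
s_3 = Round(s_2, k_2) = 0x7E3D55
s_4 = Round(s_3, k_3) = 0x33D2C9
s_5 = Round(s_4, k_4) = 0xA19B0F
s_6 = Round(s_5, k_5) = 0xA0ADBD
s_7 = Round(s_6, k_6) = 0xC2B26F
s_8 = Round(s_7, k_7) = 0x88E278

0xA19B0F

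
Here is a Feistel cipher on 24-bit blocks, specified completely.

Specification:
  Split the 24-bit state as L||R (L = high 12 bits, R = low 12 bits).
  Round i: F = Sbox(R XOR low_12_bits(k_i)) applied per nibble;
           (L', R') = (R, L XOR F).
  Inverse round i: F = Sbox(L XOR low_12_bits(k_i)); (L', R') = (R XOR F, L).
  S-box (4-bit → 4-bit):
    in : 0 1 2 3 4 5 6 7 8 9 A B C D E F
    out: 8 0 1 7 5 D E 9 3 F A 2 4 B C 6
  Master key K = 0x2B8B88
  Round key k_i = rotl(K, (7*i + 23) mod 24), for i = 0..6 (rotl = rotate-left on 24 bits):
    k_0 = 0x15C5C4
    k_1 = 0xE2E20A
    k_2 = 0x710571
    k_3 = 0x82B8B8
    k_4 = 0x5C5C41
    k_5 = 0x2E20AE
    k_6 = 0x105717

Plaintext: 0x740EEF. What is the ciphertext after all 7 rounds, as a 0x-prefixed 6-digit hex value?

s_0 = plaintext = 0x740EEF
s_1 = Round(s_0, k_0) = 0xEEF552
s_2 = Round(s_1, k_1) = 0x55273C
s_3 = Round(s_2, k_2) = 0x73C409
s_4 = Round(s_3, k_3) = 0x40931C
s_5 = Round(s_4, k_4) = 0x31C2D2
s_6 = Round(s_5, k_5) = 0x2D2288
s_7 = Round(s_6, k_6) = 0x288F24

0x288F24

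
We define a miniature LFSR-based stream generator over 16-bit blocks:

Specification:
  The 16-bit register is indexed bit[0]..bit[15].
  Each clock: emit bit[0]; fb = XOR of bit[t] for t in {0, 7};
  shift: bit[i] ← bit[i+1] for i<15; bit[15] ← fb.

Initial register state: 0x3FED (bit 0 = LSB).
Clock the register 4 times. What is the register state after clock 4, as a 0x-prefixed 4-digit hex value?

0x23FE

reg_0 = 0x3FED
clock 1: out=1, reg = 0x1FF6
clock 2: out=0, reg = 0x8FFB
clock 3: out=1, reg = 0x47FD
clock 4: out=1, reg = 0x23FE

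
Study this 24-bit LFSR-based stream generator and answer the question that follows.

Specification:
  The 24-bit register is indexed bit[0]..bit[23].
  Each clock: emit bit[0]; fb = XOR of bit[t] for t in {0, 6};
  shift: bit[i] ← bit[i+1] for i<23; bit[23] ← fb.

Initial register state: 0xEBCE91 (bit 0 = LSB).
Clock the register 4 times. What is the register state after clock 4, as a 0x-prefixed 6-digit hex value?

0xBEBCE9

reg_0 = 0xEBCE91
clock 1: out=1, reg = 0xF5E748
clock 2: out=0, reg = 0xFAF3A4
clock 3: out=0, reg = 0x7D79D2
clock 4: out=0, reg = 0xBEBCE9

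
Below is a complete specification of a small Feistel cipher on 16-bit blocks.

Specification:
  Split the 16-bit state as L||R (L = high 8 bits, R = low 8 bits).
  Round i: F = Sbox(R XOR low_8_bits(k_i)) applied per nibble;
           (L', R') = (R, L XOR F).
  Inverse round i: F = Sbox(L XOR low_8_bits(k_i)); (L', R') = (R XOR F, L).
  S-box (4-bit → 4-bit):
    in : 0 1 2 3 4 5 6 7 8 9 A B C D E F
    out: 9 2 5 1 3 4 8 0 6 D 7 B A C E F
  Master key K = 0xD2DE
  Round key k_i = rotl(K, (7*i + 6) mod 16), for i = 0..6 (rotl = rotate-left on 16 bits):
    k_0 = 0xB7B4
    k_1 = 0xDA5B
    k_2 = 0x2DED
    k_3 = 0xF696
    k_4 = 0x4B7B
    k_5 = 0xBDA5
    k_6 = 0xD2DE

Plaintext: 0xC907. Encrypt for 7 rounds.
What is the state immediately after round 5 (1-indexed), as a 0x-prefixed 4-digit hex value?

s_0 = plaintext = 0xC907
s_1 = Round(s_0, k_0) = 0x0778
s_2 = Round(s_1, k_1) = 0x7856
s_3 = Round(s_2, k_2) = 0x56C3
s_4 = Round(s_3, k_3) = 0xC312
s_5 = Round(s_4, k_4) = 0x124E
s_6 = Round(s_5, k_5) = 0x4EF9
s_7 = Round(s_6, k_6) = 0xF91E

0x124E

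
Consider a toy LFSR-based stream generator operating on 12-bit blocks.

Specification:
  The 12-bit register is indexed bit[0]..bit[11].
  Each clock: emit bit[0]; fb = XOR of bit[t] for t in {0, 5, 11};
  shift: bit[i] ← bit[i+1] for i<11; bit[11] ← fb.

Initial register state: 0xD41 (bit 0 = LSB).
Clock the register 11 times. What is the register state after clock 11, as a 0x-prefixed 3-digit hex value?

reg_0 = 0xD41
clock 1: out=1, reg = 0x6A0
clock 2: out=0, reg = 0xB50
clock 3: out=0, reg = 0xDA8
clock 4: out=0, reg = 0x6D4
clock 5: out=0, reg = 0x36A
clock 6: out=0, reg = 0x9B5
clock 7: out=1, reg = 0xCDA
clock 8: out=0, reg = 0xE6D
clock 9: out=1, reg = 0xF36
clock 10: out=0, reg = 0x79B
clock 11: out=1, reg = 0xBCD

0xBCD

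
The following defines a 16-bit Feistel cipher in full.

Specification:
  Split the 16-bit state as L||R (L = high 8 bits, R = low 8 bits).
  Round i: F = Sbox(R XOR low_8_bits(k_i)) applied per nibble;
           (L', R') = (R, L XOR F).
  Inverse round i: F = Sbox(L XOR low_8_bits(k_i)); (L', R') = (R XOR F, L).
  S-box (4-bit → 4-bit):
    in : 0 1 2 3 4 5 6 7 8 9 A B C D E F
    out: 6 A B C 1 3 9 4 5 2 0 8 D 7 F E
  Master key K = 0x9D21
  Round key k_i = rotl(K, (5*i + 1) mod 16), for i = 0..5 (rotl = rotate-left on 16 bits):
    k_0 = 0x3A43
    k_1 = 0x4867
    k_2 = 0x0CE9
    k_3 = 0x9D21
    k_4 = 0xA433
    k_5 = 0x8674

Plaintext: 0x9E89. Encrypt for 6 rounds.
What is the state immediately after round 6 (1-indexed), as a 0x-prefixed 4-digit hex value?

s_0 = plaintext = 0x9E89
s_1 = Round(s_0, k_0) = 0x894E
s_2 = Round(s_1, k_1) = 0x4E3B
s_3 = Round(s_2, k_2) = 0x3B35
s_4 = Round(s_3, k_3) = 0x359A
s_5 = Round(s_4, k_4) = 0x9A37
s_6 = Round(s_5, k_5) = 0x3786

0x3786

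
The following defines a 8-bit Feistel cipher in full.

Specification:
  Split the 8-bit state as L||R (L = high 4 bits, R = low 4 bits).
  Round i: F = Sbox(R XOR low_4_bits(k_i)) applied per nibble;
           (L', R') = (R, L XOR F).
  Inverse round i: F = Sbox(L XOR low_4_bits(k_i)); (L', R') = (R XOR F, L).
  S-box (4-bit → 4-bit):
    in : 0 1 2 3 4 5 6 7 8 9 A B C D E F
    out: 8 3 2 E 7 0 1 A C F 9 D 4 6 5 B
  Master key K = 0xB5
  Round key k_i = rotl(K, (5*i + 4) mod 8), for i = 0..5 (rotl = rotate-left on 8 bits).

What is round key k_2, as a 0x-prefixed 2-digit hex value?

0x6D

K = 0xB5
k_0 = rotl(K, (5*0+4) mod 8) = rotl(K, 4) = 0x5B
k_1 = rotl(K, (5*1+4) mod 8) = rotl(K, 1) = 0x6B
k_2 = rotl(K, (5*2+4) mod 8) = rotl(K, 6) = 0x6D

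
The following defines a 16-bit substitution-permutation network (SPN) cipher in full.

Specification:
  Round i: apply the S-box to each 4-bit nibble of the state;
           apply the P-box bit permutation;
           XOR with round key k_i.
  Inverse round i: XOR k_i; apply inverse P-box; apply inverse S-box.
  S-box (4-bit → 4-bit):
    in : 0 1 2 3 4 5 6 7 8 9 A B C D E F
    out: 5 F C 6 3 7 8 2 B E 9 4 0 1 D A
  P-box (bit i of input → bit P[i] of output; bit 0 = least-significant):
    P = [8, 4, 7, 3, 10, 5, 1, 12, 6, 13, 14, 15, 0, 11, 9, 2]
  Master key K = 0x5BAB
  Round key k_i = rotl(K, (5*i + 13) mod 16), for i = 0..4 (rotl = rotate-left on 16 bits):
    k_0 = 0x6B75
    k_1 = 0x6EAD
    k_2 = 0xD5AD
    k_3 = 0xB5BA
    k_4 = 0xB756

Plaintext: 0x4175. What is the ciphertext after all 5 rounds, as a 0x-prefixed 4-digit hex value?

s_0 = plaintext = 0x4175
s_1 = Round(s_0, k_0) = 0x8284
s_2 = Round(s_1, k_1) = 0xB398
s_3 = Round(s_2, k_2) = 0xA697
s_4 = Round(s_3, k_3) = 0x258D
s_5 = Round(s_4, k_4) = 0xC032

0xC032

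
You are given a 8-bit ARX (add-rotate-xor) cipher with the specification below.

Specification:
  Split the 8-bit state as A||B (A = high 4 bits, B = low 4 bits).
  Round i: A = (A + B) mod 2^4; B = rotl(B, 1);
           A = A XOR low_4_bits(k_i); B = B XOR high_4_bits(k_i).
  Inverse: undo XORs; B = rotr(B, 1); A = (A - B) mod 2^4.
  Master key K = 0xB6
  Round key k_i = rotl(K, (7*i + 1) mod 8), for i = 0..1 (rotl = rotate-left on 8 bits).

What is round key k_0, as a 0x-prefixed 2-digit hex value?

0x6D

K = 0xB6
k_0 = rotl(K, (7*0+1) mod 8) = rotl(K, 1) = 0x6D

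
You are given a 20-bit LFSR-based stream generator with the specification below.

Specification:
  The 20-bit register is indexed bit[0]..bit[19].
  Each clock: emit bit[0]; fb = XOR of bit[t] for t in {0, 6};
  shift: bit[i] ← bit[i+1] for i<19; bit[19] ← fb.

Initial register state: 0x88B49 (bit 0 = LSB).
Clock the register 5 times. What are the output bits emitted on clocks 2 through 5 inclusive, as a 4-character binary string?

reg_0 = 0x88B49
clock 1: out=1, reg = 0x445A4
clock 2: out=0, reg = 0x222D2
clock 3: out=0, reg = 0x91169
clock 4: out=1, reg = 0x488B4
clock 5: out=0, reg = 0x2445A

0010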